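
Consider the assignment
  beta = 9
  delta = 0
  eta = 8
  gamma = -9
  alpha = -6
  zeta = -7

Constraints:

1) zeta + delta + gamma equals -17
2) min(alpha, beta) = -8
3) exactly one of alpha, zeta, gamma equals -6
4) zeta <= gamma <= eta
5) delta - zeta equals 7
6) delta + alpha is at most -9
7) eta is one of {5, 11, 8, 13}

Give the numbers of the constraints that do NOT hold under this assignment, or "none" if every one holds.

No — constraints 1, 2, 4, and 6 are not satisfied.

1) zeta + delta + gamma = -7 + 0 + (-9) = -16, not -17 — violated.
2) min(-6, 9) = -6, not -8 — violated.
3) alpha=-6, zeta=-7, gamma=-9; 1 of them equals -6 — satisfied.
4) values -7, -9, 8; zeta = -7 is not <= gamma = -9 — violated.
5) delta - zeta = 0 - (-7) = 7 — satisfied.
6) delta + alpha = 0 + (-6) = -6; -6 > -9, bound -9 not met — violated.
7) eta = 8 is in {5, 11, 8, 13} — satisfied.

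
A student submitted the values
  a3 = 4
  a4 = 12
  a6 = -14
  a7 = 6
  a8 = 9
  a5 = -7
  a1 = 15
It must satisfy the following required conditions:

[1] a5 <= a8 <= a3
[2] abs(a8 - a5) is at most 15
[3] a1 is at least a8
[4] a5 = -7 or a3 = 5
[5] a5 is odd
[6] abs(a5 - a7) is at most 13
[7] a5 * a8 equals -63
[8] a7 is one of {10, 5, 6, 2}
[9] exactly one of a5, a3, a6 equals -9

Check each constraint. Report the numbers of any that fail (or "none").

[1] values -7, 9, 4; a8 = 9 is not <= a3 = 4 — violated.
[2] abs(9 - (-7)) = 16; 16 > 15, exceeds bound 15 — violated.
[3] a1 = 15, a8 = 9; 15 ≥ 9 — OK.
[4] a5 = -7 = -7 (first disjunct) — OK.
[5] a5 = -7 is odd — OK.
[6] abs(-7 - 6) = 13; 13 ≤ 13 — OK.
[7] a5 * a8 = -7 * 9 = -63 — OK.
[8] a7 = 6 is in {10, 5, 6, 2} — OK.
[9] a5=-7, a3=4, a6=-14; 0 of them equal -9, not exactly one — violated.

Constraints 1, 2, and 9 do not hold.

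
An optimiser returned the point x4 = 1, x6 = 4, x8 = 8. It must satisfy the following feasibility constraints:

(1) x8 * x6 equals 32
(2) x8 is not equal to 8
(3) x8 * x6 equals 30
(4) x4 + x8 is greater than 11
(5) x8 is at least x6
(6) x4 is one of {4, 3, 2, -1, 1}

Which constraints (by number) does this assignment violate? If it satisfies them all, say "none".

Constraints 2, 3, and 4 do not hold.

(1) x8 * x6 = 8 * 4 = 32  yes
(2) x8 = 8, but 8 is required to differ  no
(3) x8 * x6 = 8 * 4 = 32, not 30  no
(4) x4 + x8 = 1 + 8 = 9; 9 ≤ 11, bound 11 not met  no
(5) x8 = 8, x6 = 4; 8 ≥ 4  yes
(6) x4 = 1 is in {4, 3, 2, -1, 1}  yes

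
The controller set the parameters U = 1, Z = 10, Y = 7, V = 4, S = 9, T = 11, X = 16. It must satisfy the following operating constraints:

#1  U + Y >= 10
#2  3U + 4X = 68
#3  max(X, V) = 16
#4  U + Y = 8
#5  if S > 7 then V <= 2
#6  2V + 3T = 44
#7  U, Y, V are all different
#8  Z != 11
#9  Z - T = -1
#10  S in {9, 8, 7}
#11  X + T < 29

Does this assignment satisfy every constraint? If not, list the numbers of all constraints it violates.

#1 U + Y = 1 + 7 = 8; 8 < 10, bound 10 not met — violated.
#2 3U + 4X = 3(1) + 4(16) = 67, not 68 — violated.
#3 max(16, 4) = 16 — OK.
#4 U + Y = 1 + 7 = 8 — OK.
#5 S = 9 > 7, so we need V ≤ 2; but V = 4 > 2 — violated.
#6 2V + 3T = 2(4) + 3(11) = 41, not 44 — violated.
#7 values 1, 7, 4 are pairwise distinct — OK.
#8 Z = 10, and 10 ≠ 11 — OK.
#9 Z - T = 10 - 11 = -1 — OK.
#10 S = 9 is in {9, 8, 7} — OK.
#11 X + T = 16 + 11 = 27; 27 < 29 — OK.

Violated: 1, 2, 5, and 6.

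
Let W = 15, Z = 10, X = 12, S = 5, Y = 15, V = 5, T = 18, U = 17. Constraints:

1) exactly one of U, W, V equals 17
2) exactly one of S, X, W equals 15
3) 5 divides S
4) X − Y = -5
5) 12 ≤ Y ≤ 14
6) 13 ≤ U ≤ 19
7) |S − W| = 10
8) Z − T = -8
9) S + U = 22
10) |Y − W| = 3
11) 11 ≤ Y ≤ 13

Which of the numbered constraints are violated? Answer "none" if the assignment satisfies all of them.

Constraints 4, 5, 10, and 11 are violated.

1) U=17, W=15, V=5; 1 of them equals 17  ✔
2) S=5, X=12, W=15; 1 of them equals 15  ✔
3) 5 / 5 = 1, so 5 divides 5  ✔
4) X − Y = 12 − 15 = -3, not -5  ✘
5) Y = 15 is outside [12, 14]  ✘
6) U = 17 lies in [13, 19]  ✔
7) |5 − 15| = 10  ✔
8) Z − T = 10 − 18 = -8  ✔
9) S + U = 5 + 17 = 22  ✔
10) |15 − 15| = 0, not 3  ✘
11) Y = 15 is outside [11, 13]  ✘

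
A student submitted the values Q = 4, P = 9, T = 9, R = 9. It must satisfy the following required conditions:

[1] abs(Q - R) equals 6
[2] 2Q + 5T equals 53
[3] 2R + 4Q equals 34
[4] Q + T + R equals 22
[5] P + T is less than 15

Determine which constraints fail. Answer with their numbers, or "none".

Constraints 1 and 5 do not hold.

[1] abs(4 - 9) = 5, not 6 — violated.
[2] 2Q + 5T = 2(4) + 5(9) = 53 — satisfied.
[3] 2R + 4Q = 2(9) + 4(4) = 34 — satisfied.
[4] Q + T + R = 4 + 9 + 9 = 22 — satisfied.
[5] P + T = 9 + 9 = 18; 18 ≥ 15, bound 15 not met — violated.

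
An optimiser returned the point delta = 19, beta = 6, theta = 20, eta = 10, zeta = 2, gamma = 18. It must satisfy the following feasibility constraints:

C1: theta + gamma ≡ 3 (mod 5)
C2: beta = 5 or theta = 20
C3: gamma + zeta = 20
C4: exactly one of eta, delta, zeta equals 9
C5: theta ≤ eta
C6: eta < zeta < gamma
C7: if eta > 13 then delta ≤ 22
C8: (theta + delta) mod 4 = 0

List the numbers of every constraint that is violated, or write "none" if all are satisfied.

C1: theta + gamma = 38; 38 mod 5 = 3 — holds.
C2: beta = 6 ≠ 5, but theta = 20 = 20 (second disjunct) — holds.
C3: gamma + zeta = 18 + 2 = 20 — holds.
C4: eta=10, delta=19, zeta=2; 0 of them equal 9, not exactly one — does not hold.
C5: theta = 20, eta = 10; 20 > 10 (want ≤) — does not hold.
C6: values 10, 2, 18; eta = 10 is not < zeta = 2 — does not hold.
C7: eta = 10, not > 13; antecedent false, conditional vacuously true — holds.
C8: theta + delta = 39; 39 mod 4 = 3, not 0 — does not hold.

Violated: 4, 5, 6, and 8.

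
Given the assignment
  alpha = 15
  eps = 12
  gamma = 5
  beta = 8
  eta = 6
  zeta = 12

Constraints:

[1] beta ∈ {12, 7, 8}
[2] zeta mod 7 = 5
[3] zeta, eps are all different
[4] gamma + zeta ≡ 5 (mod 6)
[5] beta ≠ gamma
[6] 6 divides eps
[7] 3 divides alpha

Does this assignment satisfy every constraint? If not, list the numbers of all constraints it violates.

[1] beta = 8 is in {12, 7, 8} — holds.
[2] 12 mod 7 = 5 — holds.
[3] zeta = eps = 12, not all different — does not hold.
[4] gamma + zeta = 17; 17 mod 6 = 5 — holds.
[5] beta = 8, gamma = 5; distinct — holds.
[6] 12 / 6 = 2, so 6 divides 12 — holds.
[7] 15 / 3 = 5, so 3 divides 15 — holds.

Violated: 3.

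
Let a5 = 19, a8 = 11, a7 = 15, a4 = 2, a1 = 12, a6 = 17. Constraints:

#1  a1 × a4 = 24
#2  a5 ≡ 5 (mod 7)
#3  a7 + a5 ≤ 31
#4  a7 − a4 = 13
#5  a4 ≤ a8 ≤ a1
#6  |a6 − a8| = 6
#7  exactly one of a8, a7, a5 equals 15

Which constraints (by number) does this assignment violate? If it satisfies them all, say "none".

#1 a1 × a4 = 12 × 2 = 24 — holds.
#2 19 mod 7 = 5 — holds.
#3 a7 + a5 = 15 + 19 = 34; 34 > 31, bound 31 not met — does not hold.
#4 a7 − a4 = 15 − 2 = 13 — holds.
#5 values 2 ≤ 11 ≤ 12 — holds.
#6 |17 − 11| = 6 — holds.
#7 a8=11, a7=15, a5=19; 1 of them equals 15 — holds.

The assignment fails constraint 3.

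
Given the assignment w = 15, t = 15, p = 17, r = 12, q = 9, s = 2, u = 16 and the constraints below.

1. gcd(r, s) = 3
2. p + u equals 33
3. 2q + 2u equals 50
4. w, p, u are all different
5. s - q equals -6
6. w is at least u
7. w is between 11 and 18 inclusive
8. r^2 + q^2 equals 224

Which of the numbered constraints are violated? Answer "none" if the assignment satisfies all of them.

1. gcd(12, 2) = 2, not 3  ✘
2. p + u = 17 + 16 = 33  ✔
3. 2q + 2u = 2(9) + 2(16) = 50  ✔
4. values 15, 17, 16 are pairwise distinct  ✔
5. s - q = 2 - 9 = -7, not -6  ✘
6. w = 15, u = 16; 15 < 16 (want ≥)  ✘
7. w = 15 lies in [11, 18]  ✔
8. r^2 + q^2 = 12^2 + 9^2 = 144 + 81 = 225, not 224  ✘

Violated: 1, 5, 6, and 8.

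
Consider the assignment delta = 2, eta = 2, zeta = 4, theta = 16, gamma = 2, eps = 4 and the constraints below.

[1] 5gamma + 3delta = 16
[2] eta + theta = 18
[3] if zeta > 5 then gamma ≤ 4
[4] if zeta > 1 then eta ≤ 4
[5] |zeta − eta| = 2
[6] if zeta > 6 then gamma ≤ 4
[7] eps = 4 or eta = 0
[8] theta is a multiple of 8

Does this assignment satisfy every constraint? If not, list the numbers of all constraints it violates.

The assignment satisfies every constraint.

[1] 5gamma + 3delta = 5(2) + 3(2) = 16 — holds.
[2] eta + theta = 2 + 16 = 18 — holds.
[3] zeta = 4, not > 5; antecedent false, conditional vacuously true — holds.
[4] zeta = 4 > 1, so we need eta ≤ 4; eta = 2 ≤ 4 — holds.
[5] |4 − 2| = 2 — holds.
[6] zeta = 4, not > 6; antecedent false, conditional vacuously true — holds.
[7] eps = 4 = 4 (first disjunct) — holds.
[8] 16 / 8 = 2, so 8 divides 16 — holds.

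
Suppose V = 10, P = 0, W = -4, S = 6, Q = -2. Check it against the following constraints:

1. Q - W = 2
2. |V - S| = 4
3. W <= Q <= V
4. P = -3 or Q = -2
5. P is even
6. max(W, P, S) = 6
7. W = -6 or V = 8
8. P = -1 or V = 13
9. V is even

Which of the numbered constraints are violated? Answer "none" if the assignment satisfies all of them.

1. Q - W = -2 - (-4) = 2  yes
2. |10 - 6| = 4  yes
3. values -4 <= -2 <= 10  yes
4. P = 0 ≠ -3, but Q = -2 = -2 (second disjunct)  yes
5. P = 0 is even  yes
6. max(-4, 0, 6) = 6  yes
7. W = -4 ≠ -6 and V = 10 ≠ 8; both disjuncts false  no
8. P = 0 ≠ -1 and V = 10 ≠ 13; both disjuncts false  no
9. V = 10 is even  yes

The assignment fails constraints 7, 8.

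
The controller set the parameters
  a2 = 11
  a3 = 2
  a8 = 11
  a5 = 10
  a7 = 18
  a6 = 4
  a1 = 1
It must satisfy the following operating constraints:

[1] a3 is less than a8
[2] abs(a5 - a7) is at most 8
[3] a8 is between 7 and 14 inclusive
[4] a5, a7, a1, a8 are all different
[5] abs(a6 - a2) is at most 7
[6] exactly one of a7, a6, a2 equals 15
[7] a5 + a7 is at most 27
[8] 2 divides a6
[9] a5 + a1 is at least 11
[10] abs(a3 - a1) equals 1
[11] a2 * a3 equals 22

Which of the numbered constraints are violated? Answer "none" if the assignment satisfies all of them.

The assignment fails constraints 6 and 7.

[1] a3 = 2, a8 = 11; 2 < 11 — holds.
[2] abs(10 - 18) = 8; 8 ≤ 8 — holds.
[3] a8 = 11 lies in [7, 14] — holds.
[4] values 10, 18, 1, 11 are pairwise distinct — holds.
[5] abs(4 - 11) = 7; 7 ≤ 7 — holds.
[6] a7=18, a6=4, a2=11; 0 of them equal 15, not exactly one — does not hold.
[7] a5 + a7 = 10 + 18 = 28; 28 > 27, bound 27 not met — does not hold.
[8] 4 / 2 = 2, so 2 divides 4 — holds.
[9] a5 + a1 = 10 + 1 = 11; 11 ≥ 11 — holds.
[10] abs(2 - 1) = 1 — holds.
[11] a2 * a3 = 11 * 2 = 22 — holds.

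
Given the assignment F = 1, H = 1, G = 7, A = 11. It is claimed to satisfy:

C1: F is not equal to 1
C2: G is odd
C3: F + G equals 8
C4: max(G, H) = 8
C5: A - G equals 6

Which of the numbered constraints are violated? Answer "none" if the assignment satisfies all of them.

Violated: 1, 4, 5.

C1: F = 1, but 1 is required to differ  ✗
C2: G = 7 is odd  ✓
C3: F + G = 1 + 7 = 8  ✓
C4: max(7, 1) = 7, not 8  ✗
C5: A - G = 11 - 7 = 4, not 6  ✗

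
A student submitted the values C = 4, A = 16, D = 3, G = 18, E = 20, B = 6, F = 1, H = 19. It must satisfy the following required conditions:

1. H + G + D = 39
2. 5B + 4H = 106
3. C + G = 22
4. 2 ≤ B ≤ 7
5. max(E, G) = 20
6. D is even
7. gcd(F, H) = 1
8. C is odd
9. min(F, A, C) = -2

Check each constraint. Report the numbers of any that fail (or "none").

1. H + G + D = 19 + 18 + 3 = 40, not 39  false
2. 5B + 4H = 5(6) + 4(19) = 106  true
3. C + G = 4 + 18 = 22  true
4. B = 6 lies in [2, 7]  true
5. max(20, 18) = 20  true
6. D = 3 is odd  false
7. gcd(1, 19) = 1  true
8. C = 4 is even  false
9. min(1, 16, 4) = 1, not -2  false

Violated: 1, 6, 8, and 9.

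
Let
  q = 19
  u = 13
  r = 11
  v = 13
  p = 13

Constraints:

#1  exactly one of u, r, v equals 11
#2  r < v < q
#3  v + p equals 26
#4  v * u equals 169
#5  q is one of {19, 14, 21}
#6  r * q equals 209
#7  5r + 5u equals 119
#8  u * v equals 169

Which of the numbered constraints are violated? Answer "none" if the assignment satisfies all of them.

Violated: 7.

#1 u=13, r=11, v=13; 1 of them equals 11 — satisfied.
#2 values 11 < 13 < 19 — satisfied.
#3 v + p = 13 + 13 = 26 — satisfied.
#4 v * u = 13 * 13 = 169 — satisfied.
#5 q = 19 is in {19, 14, 21} — satisfied.
#6 r * q = 11 * 19 = 209 — satisfied.
#7 5r + 5u = 5(11) + 5(13) = 120, not 119 — violated.
#8 u * v = 13 * 13 = 169 — satisfied.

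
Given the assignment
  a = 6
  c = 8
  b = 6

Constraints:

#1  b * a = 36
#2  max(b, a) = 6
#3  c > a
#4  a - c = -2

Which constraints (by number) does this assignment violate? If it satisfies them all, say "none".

Yes — all constraints hold.

#1 b * a = 6 * 6 = 36  OK
#2 max(6, 6) = 6  OK
#3 c = 8, a = 6; 8 > 6  OK
#4 a - c = 6 - 8 = -2  OK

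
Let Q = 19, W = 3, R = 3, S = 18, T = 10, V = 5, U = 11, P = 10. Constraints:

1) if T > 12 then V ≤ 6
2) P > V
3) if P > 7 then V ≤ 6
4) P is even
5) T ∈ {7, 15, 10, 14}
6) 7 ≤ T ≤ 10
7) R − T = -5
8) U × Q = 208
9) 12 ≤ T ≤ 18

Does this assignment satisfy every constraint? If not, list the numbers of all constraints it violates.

1) T = 10, not > 12; antecedent false, conditional vacuously true — satisfied.
2) P = 10, V = 5; 10 > 5 — satisfied.
3) P = 10 > 7, so we need V ≤ 6; V = 5 ≤ 6 — satisfied.
4) P = 10 is even — satisfied.
5) T = 10 is in {7, 15, 10, 14} — satisfied.
6) T = 10 lies in [7, 10] — satisfied.
7) R − T = 3 − 10 = -7, not -5 — violated.
8) U × Q = 11 × 19 = 209, not 208 — violated.
9) T = 10 is outside [12, 18] — violated.

Constraints 7, 8, and 9 do not hold.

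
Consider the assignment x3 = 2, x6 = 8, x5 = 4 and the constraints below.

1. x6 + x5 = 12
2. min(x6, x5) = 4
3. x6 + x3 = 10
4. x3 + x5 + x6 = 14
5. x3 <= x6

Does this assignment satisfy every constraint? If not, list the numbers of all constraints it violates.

All constraints are satisfied.

1. x6 + x5 = 8 + 4 = 12  true
2. min(8, 4) = 4  true
3. x6 + x3 = 8 + 2 = 10  true
4. x3 + x5 + x6 = 2 + 4 + 8 = 14  true
5. x3 = 2, x6 = 8; 2 ≤ 8  true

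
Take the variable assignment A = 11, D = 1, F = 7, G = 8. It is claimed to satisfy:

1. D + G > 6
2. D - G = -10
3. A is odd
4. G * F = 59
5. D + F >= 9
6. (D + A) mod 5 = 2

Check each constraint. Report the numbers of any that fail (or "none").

Constraints 2, 4, and 5 are violated.

1. D + G = 1 + 8 = 9; 9 > 6 — OK.
2. D - G = 1 - 8 = -7, not -10 — violated.
3. A = 11 is odd — OK.
4. G * F = 8 * 7 = 56, not 59 — violated.
5. D + F = 1 + 7 = 8; 8 < 9, bound 9 not met — violated.
6. D + A = 12; 12 mod 5 = 2 — OK.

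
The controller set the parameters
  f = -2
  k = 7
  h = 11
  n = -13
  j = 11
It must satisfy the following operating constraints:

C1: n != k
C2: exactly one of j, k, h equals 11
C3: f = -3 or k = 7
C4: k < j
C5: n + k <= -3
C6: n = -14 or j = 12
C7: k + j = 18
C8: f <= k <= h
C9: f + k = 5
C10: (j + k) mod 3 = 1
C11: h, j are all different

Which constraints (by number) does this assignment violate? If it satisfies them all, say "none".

C1: n = -13, k = 7; distinct  true
C2: j=11, k=7, h=11; 2 of them equal 11, not exactly one  false
C3: f = -2 ≠ -3, but k = 7 = 7 (second disjunct)  true
C4: k = 7, j = 11; 7 < 11  true
C5: n + k = -13 + 7 = -6; -6 ≤ -3  true
C6: n = -13 ≠ -14 and j = 11 ≠ 12; both disjuncts false  false
C7: k + j = 7 + 11 = 18  true
C8: values -2 <= 7 <= 11  true
C9: f + k = -2 + 7 = 5  true
C10: j + k = 18; 18 mod 3 = 0, not 1  false
C11: h = j = 11, not all different  false

Violated: 2, 6, 10, 11.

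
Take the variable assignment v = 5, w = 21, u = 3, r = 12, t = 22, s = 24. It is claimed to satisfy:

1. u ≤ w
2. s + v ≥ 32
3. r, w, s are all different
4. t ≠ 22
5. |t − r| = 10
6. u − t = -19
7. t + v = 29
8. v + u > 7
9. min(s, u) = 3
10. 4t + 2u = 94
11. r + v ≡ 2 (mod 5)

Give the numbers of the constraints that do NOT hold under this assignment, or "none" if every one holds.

No — constraints 2, 4, 7 are not satisfied.

1. u = 3, w = 21; 3 ≤ 21  ✓
2. s + v = 24 + 5 = 29; 29 < 32, bound 32 not met  ✗
3. values 12, 21, 24 are pairwise distinct  ✓
4. t = 22, but 22 is required to differ  ✗
5. |22 − 12| = 10  ✓
6. u − t = 3 − 22 = -19  ✓
7. t + v = 22 + 5 = 27, not 29  ✗
8. v + u = 5 + 3 = 8; 8 > 7  ✓
9. min(24, 3) = 3  ✓
10. 4t + 2u = 4(22) + 2(3) = 94  ✓
11. r + v = 17; 17 mod 5 = 2  ✓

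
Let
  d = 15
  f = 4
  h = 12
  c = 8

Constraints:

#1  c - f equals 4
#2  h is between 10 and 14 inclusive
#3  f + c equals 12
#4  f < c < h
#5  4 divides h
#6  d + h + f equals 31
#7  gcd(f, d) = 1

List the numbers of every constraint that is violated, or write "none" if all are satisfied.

None — every constraint holds.

#1 c - f = 8 - 4 = 4  true
#2 h = 12 lies in [10, 14]  true
#3 f + c = 4 + 8 = 12  true
#4 values 4 < 8 < 12  true
#5 12 / 4 = 3, so 4 divides 12  true
#6 d + h + f = 15 + 12 + 4 = 31  true
#7 gcd(4, 15) = 1  true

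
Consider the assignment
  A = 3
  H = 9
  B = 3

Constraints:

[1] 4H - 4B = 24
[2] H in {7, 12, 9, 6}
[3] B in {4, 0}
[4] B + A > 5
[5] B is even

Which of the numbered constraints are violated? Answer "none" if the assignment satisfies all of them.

[1] 4H - 4B = 4(9) - 4(3) = 24 — OK.
[2] H = 9 is in {7, 12, 9, 6} — OK.
[3] B = 3 is not in {4, 0} — violated.
[4] B + A = 3 + 3 = 6; 6 > 5 — OK.
[5] B = 3 is odd — violated.

Violated: 3 and 5.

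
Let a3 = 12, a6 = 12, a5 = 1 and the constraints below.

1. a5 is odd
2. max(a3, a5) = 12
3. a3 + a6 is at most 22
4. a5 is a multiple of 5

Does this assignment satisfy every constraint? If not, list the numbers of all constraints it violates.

1. a5 = 1 is odd  OK
2. max(12, 1) = 12  OK
3. a3 + a6 = 12 + 12 = 24; 24 > 22, bound 22 not met  FAIL
4. 1 = 5*0 + 1, so 5 does not divide 1  FAIL

The assignment fails constraints 3 and 4.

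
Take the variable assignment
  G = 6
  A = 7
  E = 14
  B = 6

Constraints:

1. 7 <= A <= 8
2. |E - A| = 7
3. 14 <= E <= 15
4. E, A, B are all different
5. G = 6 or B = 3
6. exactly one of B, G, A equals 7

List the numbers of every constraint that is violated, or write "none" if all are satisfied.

All constraints are satisfied.

1. A = 7 lies in [7, 8] — OK.
2. |14 - 7| = 7 — OK.
3. E = 14 lies in [14, 15] — OK.
4. values 14, 7, 6 are pairwise distinct — OK.
5. G = 6 = 6 (first disjunct) — OK.
6. B=6, G=6, A=7; 1 of them equals 7 — OK.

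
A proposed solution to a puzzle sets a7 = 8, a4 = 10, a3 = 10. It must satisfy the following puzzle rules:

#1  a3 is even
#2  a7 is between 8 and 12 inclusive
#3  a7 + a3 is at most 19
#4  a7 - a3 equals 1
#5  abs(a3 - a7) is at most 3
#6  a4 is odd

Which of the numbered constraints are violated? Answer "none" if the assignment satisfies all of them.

#1 a3 = 10 is even — holds.
#2 a7 = 8 lies in [8, 12] — holds.
#3 a7 + a3 = 8 + 10 = 18; 18 ≤ 19 — holds.
#4 a7 - a3 = 8 - 10 = -2, not 1 — does not hold.
#5 abs(10 - 8) = 2; 2 ≤ 3 — holds.
#6 a4 = 10 is even — does not hold.

Constraints 4, 6 are violated.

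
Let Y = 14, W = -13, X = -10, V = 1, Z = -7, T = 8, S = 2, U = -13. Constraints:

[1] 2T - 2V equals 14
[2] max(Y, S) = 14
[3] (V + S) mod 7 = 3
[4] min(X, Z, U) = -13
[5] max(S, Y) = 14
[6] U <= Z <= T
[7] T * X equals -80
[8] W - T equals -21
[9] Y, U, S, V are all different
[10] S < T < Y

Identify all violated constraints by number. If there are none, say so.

No violations.

[1] 2T - 2V = 2(8) - 2(1) = 14 — satisfied.
[2] max(14, 2) = 14 — satisfied.
[3] V + S = 3; 3 mod 7 = 3 — satisfied.
[4] min(-10, -7, -13) = -13 — satisfied.
[5] max(2, 14) = 14 — satisfied.
[6] values -13 <= -7 <= 8 — satisfied.
[7] T * X = 8 * (-10) = -80 — satisfied.
[8] W - T = -13 - 8 = -21 — satisfied.
[9] values 14, -13, 2, 1 are pairwise distinct — satisfied.
[10] values 2 < 8 < 14 — satisfied.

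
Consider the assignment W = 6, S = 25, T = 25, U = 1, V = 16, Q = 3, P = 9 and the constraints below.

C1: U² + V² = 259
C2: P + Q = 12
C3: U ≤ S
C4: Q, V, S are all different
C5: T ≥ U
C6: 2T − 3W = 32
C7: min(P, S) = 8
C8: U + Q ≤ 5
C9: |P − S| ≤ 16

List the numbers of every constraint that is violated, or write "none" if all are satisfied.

Violated: 1 and 7.

C1: U² + V² = 1² + 16² = 1 + 256 = 257, not 259  ✗
C2: P + Q = 9 + 3 = 12  ✓
C3: U = 1, S = 25; 1 ≤ 25  ✓
C4: values 3, 16, 25 are pairwise distinct  ✓
C5: T = 25, U = 1; 25 ≥ 1  ✓
C6: 2T − 3W = 2(25) − 3(6) = 32  ✓
C7: min(9, 25) = 9, not 8  ✗
C8: U + Q = 1 + 3 = 4; 4 ≤ 5  ✓
C9: |9 − 25| = 16; 16 ≤ 16  ✓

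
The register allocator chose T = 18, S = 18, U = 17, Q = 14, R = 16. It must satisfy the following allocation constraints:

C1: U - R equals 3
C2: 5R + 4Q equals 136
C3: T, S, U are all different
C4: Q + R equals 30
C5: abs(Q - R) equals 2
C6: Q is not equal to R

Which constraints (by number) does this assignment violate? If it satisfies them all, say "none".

The assignment fails constraints 1 and 3.

C1: U - R = 17 - 16 = 1, not 3 — fails.
C2: 5R + 4Q = 5(16) + 4(14) = 136 — holds.
C3: T = S = 18, not all different — fails.
C4: Q + R = 14 + 16 = 30 — holds.
C5: abs(14 - 16) = 2 — holds.
C6: Q = 14, R = 16; distinct — holds.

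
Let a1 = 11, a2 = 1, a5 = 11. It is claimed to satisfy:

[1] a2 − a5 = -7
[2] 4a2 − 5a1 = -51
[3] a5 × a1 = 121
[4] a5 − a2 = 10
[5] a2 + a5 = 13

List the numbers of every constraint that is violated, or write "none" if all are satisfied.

The assignment fails constraints 1 and 5.

[1] a2 − a5 = 1 − 11 = -10, not -7 — fails.
[2] 4a2 − 5a1 = 4(1) − 5(11) = -51 — holds.
[3] a5 × a1 = 11 × 11 = 121 — holds.
[4] a5 − a2 = 11 − 1 = 10 — holds.
[5] a2 + a5 = 1 + 11 = 12, not 13 — fails.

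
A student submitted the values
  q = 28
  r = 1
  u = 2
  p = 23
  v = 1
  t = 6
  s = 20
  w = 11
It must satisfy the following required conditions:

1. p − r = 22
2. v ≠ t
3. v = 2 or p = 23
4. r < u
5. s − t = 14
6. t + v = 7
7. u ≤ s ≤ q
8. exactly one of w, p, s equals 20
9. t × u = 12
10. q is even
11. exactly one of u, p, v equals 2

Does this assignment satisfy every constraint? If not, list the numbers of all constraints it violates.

1. p − r = 23 − 1 = 22 — OK.
2. v = 1, t = 6; distinct — OK.
3. v = 1 ≠ 2, but p = 23 = 23 (second disjunct) — OK.
4. r = 1, u = 2; 1 < 2 — OK.
5. s − t = 20 − 6 = 14 — OK.
6. t + v = 6 + 1 = 7 — OK.
7. values 2 ≤ 20 ≤ 28 — OK.
8. w=11, p=23, s=20; 1 of them equals 20 — OK.
9. t × u = 6 × 2 = 12 — OK.
10. q = 28 is even — OK.
11. u=2, p=23, v=1; 1 of them equals 2 — OK.

All constraints are satisfied.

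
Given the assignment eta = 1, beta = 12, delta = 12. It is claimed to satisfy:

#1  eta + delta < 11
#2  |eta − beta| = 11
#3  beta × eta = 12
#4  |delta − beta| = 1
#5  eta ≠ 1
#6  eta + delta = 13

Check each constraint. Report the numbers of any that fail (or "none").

The assignment fails constraints 1, 4, 5.

#1 eta + delta = 1 + 12 = 13; 13 ≥ 11, bound 11 not met — violated.
#2 |1 − 12| = 11 — OK.
#3 beta × eta = 12 × 1 = 12 — OK.
#4 |12 − 12| = 0, not 1 — violated.
#5 eta = 1, but 1 is required to differ — violated.
#6 eta + delta = 1 + 12 = 13 — OK.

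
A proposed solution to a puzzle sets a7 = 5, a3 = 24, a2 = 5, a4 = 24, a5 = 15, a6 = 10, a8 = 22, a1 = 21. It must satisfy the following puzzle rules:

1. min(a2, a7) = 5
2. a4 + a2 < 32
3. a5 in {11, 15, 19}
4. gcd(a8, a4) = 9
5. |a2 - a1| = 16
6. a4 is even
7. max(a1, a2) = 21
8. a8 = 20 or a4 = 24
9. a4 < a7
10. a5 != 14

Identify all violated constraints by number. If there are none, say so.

1. min(5, 5) = 5 — holds.
2. a4 + a2 = 24 + 5 = 29; 29 < 32 — holds.
3. a5 = 15 is in {11, 15, 19} — holds.
4. gcd(22, 24) = 2, not 9 — does not hold.
5. |5 - 21| = 16 — holds.
6. a4 = 24 is even — holds.
7. max(21, 5) = 21 — holds.
8. a8 = 22 ≠ 20, but a4 = 24 = 24 (second disjunct) — holds.
9. a4 = 24, a7 = 5; 24 ≥ 5 (want <) — does not hold.
10. a5 = 15, and 15 ≠ 14 — holds.

No — constraints 4, 9 are not satisfied.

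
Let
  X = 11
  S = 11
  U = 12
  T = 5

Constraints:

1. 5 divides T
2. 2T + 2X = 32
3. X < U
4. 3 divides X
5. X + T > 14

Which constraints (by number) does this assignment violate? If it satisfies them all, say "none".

Constraint 4 is violated.

1. 5 / 5 = 1, so 5 divides 5 — holds.
2. 2T + 2X = 2(5) + 2(11) = 32 — holds.
3. X = 11, U = 12; 11 < 12 — holds.
4. 11 = 3*3 + 2, so 3 does not divide 11 — does not hold.
5. X + T = 11 + 5 = 16; 16 > 14 — holds.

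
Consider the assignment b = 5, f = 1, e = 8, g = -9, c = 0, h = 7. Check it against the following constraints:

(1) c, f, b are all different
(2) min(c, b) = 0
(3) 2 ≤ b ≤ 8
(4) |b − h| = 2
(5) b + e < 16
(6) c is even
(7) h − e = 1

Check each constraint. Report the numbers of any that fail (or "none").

No — constraint 7 is not satisfied.

(1) values 0, 1, 5 are pairwise distinct — holds.
(2) min(0, 5) = 0 — holds.
(3) b = 5 lies in [2, 8] — holds.
(4) |5 − 7| = 2 — holds.
(5) b + e = 5 + 8 = 13; 13 < 16 — holds.
(6) c = 0 is even — holds.
(7) h − e = 7 − 8 = -1, not 1 — does not hold.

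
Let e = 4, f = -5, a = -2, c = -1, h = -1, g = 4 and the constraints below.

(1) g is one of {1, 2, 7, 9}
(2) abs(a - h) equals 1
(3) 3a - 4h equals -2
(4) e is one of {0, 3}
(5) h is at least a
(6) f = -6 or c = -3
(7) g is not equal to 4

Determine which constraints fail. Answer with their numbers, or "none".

(1) g = 4 is not in {1, 2, 7, 9}  fails
(2) abs(-2 - (-1)) = 1  holds
(3) 3a - 4h = 3(-2) - 4(-1) = -2  holds
(4) e = 4 is not in {0, 3}  fails
(5) h = -1, a = -2; -1 ≥ -2  holds
(6) f = -5 ≠ -6 and c = -1 ≠ -3; both disjuncts false  fails
(7) g = 4, but 4 is required to differ  fails

Constraints 1, 4, 6, 7 do not hold.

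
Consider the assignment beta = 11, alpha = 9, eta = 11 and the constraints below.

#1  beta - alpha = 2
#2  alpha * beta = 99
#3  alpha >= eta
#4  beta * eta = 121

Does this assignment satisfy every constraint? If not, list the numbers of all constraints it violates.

Constraint 3 does not hold.

#1 beta - alpha = 11 - 9 = 2 — holds.
#2 alpha * beta = 9 * 11 = 99 — holds.
#3 alpha = 9, eta = 11; 9 < 11 (want ≥) — fails.
#4 beta * eta = 11 * 11 = 121 — holds.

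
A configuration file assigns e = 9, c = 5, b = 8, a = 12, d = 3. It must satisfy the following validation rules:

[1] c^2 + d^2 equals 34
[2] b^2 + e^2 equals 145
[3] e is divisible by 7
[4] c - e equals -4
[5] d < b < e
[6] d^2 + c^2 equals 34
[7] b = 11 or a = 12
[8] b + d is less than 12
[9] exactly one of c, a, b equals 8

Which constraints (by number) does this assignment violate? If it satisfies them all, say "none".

[1] c^2 + d^2 = 5^2 + 3^2 = 25 + 9 = 34  ✓
[2] b^2 + e^2 = 8^2 + 9^2 = 64 + 81 = 145  ✓
[3] 9 = 7*1 + 2, so 7 does not divide 9  ✗
[4] c - e = 5 - 9 = -4  ✓
[5] values 3 < 8 < 9  ✓
[6] d^2 + c^2 = 3^2 + 5^2 = 9 + 25 = 34  ✓
[7] b = 8 ≠ 11, but a = 12 = 12 (second disjunct)  ✓
[8] b + d = 8 + 3 = 11; 11 < 12  ✓
[9] c=5, a=12, b=8; 1 of them equals 8  ✓

The assignment fails constraint 3.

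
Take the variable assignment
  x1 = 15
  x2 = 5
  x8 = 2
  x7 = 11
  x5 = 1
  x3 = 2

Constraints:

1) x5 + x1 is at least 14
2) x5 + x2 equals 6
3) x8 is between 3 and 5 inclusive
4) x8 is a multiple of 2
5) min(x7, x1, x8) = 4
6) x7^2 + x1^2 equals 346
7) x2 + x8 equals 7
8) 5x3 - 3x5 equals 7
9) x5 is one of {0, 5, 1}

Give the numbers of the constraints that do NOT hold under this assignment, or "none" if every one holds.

1) x5 + x1 = 1 + 15 = 16; 16 ≥ 14 — holds.
2) x5 + x2 = 1 + 5 = 6 — holds.
3) x8 = 2 is outside [3, 5] — fails.
4) 2 / 2 = 1, so 2 divides 2 — holds.
5) min(11, 15, 2) = 2, not 4 — fails.
6) x7^2 + x1^2 = 11^2 + 15^2 = 121 + 225 = 346 — holds.
7) x2 + x8 = 5 + 2 = 7 — holds.
8) 5x3 - 3x5 = 5(2) - 3(1) = 7 — holds.
9) x5 = 1 is in {0, 5, 1} — holds.

Constraints 3 and 5 are violated.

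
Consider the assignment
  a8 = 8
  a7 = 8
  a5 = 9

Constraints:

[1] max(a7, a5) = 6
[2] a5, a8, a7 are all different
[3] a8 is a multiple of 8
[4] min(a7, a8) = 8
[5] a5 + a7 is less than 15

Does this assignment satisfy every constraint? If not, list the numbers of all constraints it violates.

[1] max(8, 9) = 9, not 6  FAIL
[2] a8 = a7 = 8, not all different  FAIL
[3] 8 / 8 = 1, so 8 divides 8  OK
[4] min(8, 8) = 8  OK
[5] a5 + a7 = 9 + 8 = 17; 17 ≥ 15, bound 15 not met  FAIL

The assignment fails constraints 1, 2, and 5.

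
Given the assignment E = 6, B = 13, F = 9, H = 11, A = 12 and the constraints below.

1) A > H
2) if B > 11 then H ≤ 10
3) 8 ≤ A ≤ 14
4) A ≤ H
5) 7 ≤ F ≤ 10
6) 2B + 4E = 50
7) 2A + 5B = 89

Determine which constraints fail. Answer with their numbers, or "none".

Constraints 2, 4 do not hold.

1) A = 12, H = 11; 12 > 11 — holds.
2) B = 13 > 11, so we need H ≤ 10; but H = 11 > 10 — fails.
3) A = 12 lies in [8, 14] — holds.
4) A = 12, H = 11; 12 > 11 (want ≤) — fails.
5) F = 9 lies in [7, 10] — holds.
6) 2B + 4E = 2(13) + 4(6) = 50 — holds.
7) 2A + 5B = 2(12) + 5(13) = 89 — holds.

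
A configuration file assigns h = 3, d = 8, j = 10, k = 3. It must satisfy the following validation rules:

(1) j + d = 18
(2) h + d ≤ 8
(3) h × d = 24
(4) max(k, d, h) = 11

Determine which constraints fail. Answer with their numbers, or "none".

Constraints 2 and 4 are violated.

(1) j + d = 10 + 8 = 18  OK
(2) h + d = 3 + 8 = 11; 11 > 8, bound 8 not met  FAIL
(3) h × d = 3 × 8 = 24  OK
(4) max(3, 8, 3) = 8, not 11  FAIL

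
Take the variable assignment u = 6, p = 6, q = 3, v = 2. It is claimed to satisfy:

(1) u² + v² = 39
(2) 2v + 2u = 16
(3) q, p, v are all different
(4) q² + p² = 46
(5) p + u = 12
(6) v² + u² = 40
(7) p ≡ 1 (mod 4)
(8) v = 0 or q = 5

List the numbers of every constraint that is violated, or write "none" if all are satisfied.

Constraints 1, 4, 7, 8 are violated.

(1) u² + v² = 6² + 2² = 36 + 4 = 40, not 39 — does not hold.
(2) 2v + 2u = 2(2) + 2(6) = 16 — holds.
(3) values 3, 6, 2 are pairwise distinct — holds.
(4) q² + p² = 3² + 6² = 9 + 36 = 45, not 46 — does not hold.
(5) p + u = 6 + 6 = 12 — holds.
(6) v² + u² = 2² + 6² = 4 + 36 = 40 — holds.
(7) 6 mod 4 = 2, not 1 — does not hold.
(8) v = 2 ≠ 0 and q = 3 ≠ 5; both disjuncts false — does not hold.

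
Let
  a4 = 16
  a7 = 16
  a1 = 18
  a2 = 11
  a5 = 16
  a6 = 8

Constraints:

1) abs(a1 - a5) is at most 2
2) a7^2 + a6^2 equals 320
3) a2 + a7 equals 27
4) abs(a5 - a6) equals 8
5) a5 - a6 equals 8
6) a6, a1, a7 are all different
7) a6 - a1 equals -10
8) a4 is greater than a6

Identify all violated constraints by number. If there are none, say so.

None — every constraint holds.

1) abs(18 - 16) = 2; 2 ≤ 2 — holds.
2) a7^2 + a6^2 = 16^2 + 8^2 = 256 + 64 = 320 — holds.
3) a2 + a7 = 11 + 16 = 27 — holds.
4) abs(16 - 8) = 8 — holds.
5) a5 - a6 = 16 - 8 = 8 — holds.
6) values 8, 18, 16 are pairwise distinct — holds.
7) a6 - a1 = 8 - 18 = -10 — holds.
8) a4 = 16, a6 = 8; 16 > 8 — holds.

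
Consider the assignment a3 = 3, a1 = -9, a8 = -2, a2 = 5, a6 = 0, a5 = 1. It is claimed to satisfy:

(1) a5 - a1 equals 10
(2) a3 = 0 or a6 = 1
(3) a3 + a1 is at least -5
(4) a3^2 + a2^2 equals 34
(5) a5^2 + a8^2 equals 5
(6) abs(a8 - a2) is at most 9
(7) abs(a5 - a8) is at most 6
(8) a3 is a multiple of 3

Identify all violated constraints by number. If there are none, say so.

(1) a5 - a1 = 1 - (-9) = 10 — satisfied.
(2) a3 = 3 ≠ 0 and a6 = 0 ≠ 1; both disjuncts false — violated.
(3) a3 + a1 = 3 + (-9) = -6; -6 < -5, bound -5 not met — violated.
(4) a3^2 + a2^2 = 3^2 + 5^2 = 9 + 25 = 34 — satisfied.
(5) a5^2 + a8^2 = 1^2 + (-2)^2 = 1 + 4 = 5 — satisfied.
(6) abs(-2 - 5) = 7; 7 ≤ 9 — satisfied.
(7) abs(1 - (-2)) = 3; 3 ≤ 6 — satisfied.
(8) 3 / 3 = 1, so 3 divides 3 — satisfied.

The assignment fails constraints 2 and 3.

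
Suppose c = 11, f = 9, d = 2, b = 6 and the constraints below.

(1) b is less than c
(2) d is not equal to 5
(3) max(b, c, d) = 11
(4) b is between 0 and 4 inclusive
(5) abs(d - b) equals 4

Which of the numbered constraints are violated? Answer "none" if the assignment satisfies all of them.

Constraint 4 is violated.

(1) b = 6, c = 11; 6 < 11  ✓
(2) d = 2, and 2 ≠ 5  ✓
(3) max(6, 11, 2) = 11  ✓
(4) b = 6 is outside [0, 4]  ✗
(5) abs(2 - 6) = 4  ✓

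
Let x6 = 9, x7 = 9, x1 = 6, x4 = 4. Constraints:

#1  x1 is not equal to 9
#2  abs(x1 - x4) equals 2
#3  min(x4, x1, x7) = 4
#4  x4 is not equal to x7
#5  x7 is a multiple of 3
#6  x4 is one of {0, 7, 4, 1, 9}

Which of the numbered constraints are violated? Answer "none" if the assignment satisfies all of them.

None — every constraint holds.

#1 x1 = 6, and 6 ≠ 9 — satisfied.
#2 abs(6 - 4) = 2 — satisfied.
#3 min(4, 6, 9) = 4 — satisfied.
#4 x4 = 4, x7 = 9; distinct — satisfied.
#5 9 / 3 = 3, so 3 divides 9 — satisfied.
#6 x4 = 4 is in {0, 7, 4, 1, 9} — satisfied.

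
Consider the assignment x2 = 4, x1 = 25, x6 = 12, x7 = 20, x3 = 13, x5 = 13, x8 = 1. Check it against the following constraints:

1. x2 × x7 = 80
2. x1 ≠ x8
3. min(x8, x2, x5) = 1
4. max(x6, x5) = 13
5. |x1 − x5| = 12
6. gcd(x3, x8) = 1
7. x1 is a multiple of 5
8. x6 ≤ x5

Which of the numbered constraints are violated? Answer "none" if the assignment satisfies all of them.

1. x2 × x7 = 4 × 20 = 80  OK
2. x1 = 25, x8 = 1; distinct  OK
3. min(1, 4, 13) = 1  OK
4. max(12, 13) = 13  OK
5. |25 − 13| = 12  OK
6. gcd(13, 1) = 1  OK
7. 25 / 5 = 5, so 5 divides 25  OK
8. x6 = 12, x5 = 13; 12 ≤ 13  OK

All constraints are satisfied.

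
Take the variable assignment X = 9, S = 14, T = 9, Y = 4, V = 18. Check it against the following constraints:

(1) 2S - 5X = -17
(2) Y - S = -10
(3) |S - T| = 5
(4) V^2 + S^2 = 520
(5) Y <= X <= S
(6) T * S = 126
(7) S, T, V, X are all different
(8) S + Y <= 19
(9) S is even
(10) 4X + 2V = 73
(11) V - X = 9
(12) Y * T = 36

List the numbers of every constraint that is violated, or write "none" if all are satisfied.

Violated: 7, 10.

(1) 2S - 5X = 2(14) - 5(9) = -17 — OK.
(2) Y - S = 4 - 14 = -10 — OK.
(3) |14 - 9| = 5 — OK.
(4) V^2 + S^2 = 18^2 + 14^2 = 324 + 196 = 520 — OK.
(5) values 4 <= 9 <= 14 — OK.
(6) T * S = 9 * 14 = 126 — OK.
(7) T = X = 9, not all different — violated.
(8) S + Y = 14 + 4 = 18; 18 ≤ 19 — OK.
(9) S = 14 is even — OK.
(10) 4X + 2V = 4(9) + 2(18) = 72, not 73 — violated.
(11) V - X = 18 - 9 = 9 — OK.
(12) Y * T = 4 * 9 = 36 — OK.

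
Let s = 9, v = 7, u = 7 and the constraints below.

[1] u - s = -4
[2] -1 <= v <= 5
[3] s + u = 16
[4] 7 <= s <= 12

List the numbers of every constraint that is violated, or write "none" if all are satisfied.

No — constraints 1, 2 are not satisfied.

[1] u - s = 7 - 9 = -2, not -4  fails
[2] v = 7 is outside [-1, 5]  fails
[3] s + u = 9 + 7 = 16  holds
[4] s = 9 lies in [7, 12]  holds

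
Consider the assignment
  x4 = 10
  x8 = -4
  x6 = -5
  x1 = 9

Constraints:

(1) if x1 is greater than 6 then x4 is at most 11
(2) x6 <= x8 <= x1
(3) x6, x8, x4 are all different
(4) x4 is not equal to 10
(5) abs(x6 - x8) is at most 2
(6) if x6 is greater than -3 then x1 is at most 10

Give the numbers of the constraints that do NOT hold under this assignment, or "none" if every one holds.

(1) x1 = 9 > 6, so we need x4 ≤ 11; x4 = 10 ≤ 11 — OK.
(2) values -5 <= -4 <= 9 — OK.
(3) values -5, -4, 10 are pairwise distinct — OK.
(4) x4 = 10, but 10 is required to differ — violated.
(5) abs(-5 - (-4)) = 1; 1 ≤ 2 — OK.
(6) x6 = -5, not > -3; antecedent false, conditional vacuously true — OK.

Violated: 4.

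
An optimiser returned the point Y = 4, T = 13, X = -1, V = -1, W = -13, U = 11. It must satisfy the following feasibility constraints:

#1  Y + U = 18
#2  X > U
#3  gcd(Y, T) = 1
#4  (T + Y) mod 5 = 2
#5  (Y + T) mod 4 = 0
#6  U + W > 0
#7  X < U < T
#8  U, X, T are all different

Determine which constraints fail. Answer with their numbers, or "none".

#1 Y + U = 4 + 11 = 15, not 18  no
#2 X = -1, U = 11; -1 ≤ 11 (want >)  no
#3 gcd(4, 13) = 1  yes
#4 T + Y = 17; 17 mod 5 = 2  yes
#5 Y + T = 17; 17 mod 4 = 1, not 0  no
#6 U + W = 11 + (-13) = -2; -2 ≤ 0, bound 0 not met  no
#7 values -1 < 11 < 13  yes
#8 values 11, -1, 13 are pairwise distinct  yes

Constraints 1, 2, 5, 6 are violated.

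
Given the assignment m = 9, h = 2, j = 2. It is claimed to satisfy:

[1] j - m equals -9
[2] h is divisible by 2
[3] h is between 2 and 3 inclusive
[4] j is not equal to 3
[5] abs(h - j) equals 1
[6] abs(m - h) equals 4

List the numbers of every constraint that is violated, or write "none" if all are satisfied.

[1] j - m = 2 - 9 = -7, not -9 — does not hold.
[2] 2 / 2 = 1, so 2 divides 2 — holds.
[3] h = 2 lies in [2, 3] — holds.
[4] j = 2, and 2 ≠ 3 — holds.
[5] abs(2 - 2) = 0, not 1 — does not hold.
[6] abs(9 - 2) = 7, not 4 — does not hold.

Constraints 1, 5, and 6 do not hold.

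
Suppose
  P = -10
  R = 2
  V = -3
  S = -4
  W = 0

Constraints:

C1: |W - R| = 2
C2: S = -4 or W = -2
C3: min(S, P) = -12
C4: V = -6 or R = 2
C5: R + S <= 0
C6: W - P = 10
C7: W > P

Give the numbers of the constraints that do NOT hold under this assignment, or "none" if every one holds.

Violated: 3.

C1: |0 - 2| = 2 — holds.
C2: S = -4 = -4 (first disjunct) — holds.
C3: min(-4, -10) = -10, not -12 — does not hold.
C4: V = -3 ≠ -6, but R = 2 = 2 (second disjunct) — holds.
C5: R + S = 2 + (-4) = -2; -2 ≤ 0 — holds.
C6: W - P = 0 - (-10) = 10 — holds.
C7: W = 0, P = -10; 0 > -10 — holds.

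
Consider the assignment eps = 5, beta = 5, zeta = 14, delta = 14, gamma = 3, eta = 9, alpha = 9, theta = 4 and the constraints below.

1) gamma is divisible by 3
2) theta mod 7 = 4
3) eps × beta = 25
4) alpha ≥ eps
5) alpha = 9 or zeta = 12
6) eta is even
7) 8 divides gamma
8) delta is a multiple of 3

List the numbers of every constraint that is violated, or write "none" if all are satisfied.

The assignment fails constraints 6, 7, 8.

1) 3 / 3 = 1, so 3 divides 3 — holds.
2) 4 mod 7 = 4 — holds.
3) eps × beta = 5 × 5 = 25 — holds.
4) alpha = 9, eps = 5; 9 ≥ 5 — holds.
5) alpha = 9 = 9 (first disjunct) — holds.
6) eta = 9 is odd — does not hold.
7) 3 = 8×0 + 3, so 8 does not divide 3 — does not hold.
8) 14 = 3×4 + 2, so 3 does not divide 14 — does not hold.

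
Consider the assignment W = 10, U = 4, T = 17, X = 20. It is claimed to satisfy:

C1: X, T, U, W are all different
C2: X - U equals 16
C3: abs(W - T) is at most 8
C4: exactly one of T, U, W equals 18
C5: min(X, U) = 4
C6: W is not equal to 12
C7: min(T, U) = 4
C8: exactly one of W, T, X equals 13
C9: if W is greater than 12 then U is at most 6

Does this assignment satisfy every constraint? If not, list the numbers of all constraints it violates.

Constraints 4 and 8 do not hold.

C1: values 20, 17, 4, 10 are pairwise distinct  holds
C2: X - U = 20 - 4 = 16  holds
C3: abs(10 - 17) = 7; 7 ≤ 8  holds
C4: T=17, U=4, W=10; 0 of them equal 18, not exactly one  fails
C5: min(20, 4) = 4  holds
C6: W = 10, and 10 ≠ 12  holds
C7: min(17, 4) = 4  holds
C8: W=10, T=17, X=20; 0 of them equal 13, not exactly one  fails
C9: W = 10, not > 12; antecedent false, conditional vacuously true  holds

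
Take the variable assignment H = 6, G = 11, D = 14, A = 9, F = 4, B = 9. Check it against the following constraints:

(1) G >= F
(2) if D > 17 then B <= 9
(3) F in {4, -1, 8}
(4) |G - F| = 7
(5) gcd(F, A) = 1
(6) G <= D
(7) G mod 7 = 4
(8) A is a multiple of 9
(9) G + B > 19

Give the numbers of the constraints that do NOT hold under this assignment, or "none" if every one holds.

(1) G = 11, F = 4; 11 ≥ 4 — holds.
(2) D = 14, not > 17; antecedent false, conditional vacuously true — holds.
(3) F = 4 is in {4, -1, 8} — holds.
(4) |11 - 4| = 7 — holds.
(5) gcd(4, 9) = 1 — holds.
(6) G = 11, D = 14; 11 ≤ 14 — holds.
(7) 11 mod 7 = 4 — holds.
(8) 9 / 9 = 1, so 9 divides 9 — holds.
(9) G + B = 11 + 9 = 20; 20 > 19 — holds.

No violations.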